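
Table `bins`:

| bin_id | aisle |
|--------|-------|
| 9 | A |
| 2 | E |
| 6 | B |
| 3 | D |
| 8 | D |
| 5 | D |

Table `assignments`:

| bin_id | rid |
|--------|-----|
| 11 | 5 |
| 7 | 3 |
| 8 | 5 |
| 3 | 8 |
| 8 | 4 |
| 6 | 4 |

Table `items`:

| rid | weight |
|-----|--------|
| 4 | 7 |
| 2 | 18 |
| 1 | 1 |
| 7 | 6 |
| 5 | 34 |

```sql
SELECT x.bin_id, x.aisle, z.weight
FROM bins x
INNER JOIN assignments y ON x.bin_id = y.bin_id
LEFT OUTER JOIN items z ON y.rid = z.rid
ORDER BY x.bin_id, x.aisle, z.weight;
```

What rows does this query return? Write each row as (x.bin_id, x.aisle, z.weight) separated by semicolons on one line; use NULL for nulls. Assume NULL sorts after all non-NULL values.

Evaluate left to right. First `bins x INNER JOIN assignments y` on bin_id: 4 row(s).
Then LEFT JOIN `items z` on rid: each of those 4 rows is kept; rows whose y.rid has no match in z get NULL for z's columns.

(3, D, NULL); (6, B, 7); (8, D, 7); (8, D, 34)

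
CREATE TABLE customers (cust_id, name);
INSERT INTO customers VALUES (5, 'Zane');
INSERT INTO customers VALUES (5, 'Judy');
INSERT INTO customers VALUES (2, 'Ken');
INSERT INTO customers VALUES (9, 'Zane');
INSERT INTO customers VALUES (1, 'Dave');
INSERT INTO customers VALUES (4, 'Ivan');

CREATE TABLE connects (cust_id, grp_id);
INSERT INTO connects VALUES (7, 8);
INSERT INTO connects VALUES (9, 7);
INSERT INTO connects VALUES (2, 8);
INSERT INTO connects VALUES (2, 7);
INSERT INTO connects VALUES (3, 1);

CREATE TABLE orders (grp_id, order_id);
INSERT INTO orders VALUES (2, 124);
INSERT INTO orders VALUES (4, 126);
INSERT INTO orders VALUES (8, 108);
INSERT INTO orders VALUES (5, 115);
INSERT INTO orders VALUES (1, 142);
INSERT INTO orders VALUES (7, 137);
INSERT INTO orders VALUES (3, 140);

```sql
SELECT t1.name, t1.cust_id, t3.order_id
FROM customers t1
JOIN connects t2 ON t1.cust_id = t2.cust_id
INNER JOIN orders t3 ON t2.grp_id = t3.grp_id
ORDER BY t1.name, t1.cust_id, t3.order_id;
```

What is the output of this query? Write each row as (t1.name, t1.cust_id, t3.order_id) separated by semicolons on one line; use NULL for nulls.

(Ken, 2, 108); (Ken, 2, 137); (Zane, 9, 137)

Step 1 — t1 INNER JOIN t2 on cust_id → 3 row(s).
Then INNER JOIN `orders t3` on grp_id: keep only rows whose t2.grp_id appears in t3.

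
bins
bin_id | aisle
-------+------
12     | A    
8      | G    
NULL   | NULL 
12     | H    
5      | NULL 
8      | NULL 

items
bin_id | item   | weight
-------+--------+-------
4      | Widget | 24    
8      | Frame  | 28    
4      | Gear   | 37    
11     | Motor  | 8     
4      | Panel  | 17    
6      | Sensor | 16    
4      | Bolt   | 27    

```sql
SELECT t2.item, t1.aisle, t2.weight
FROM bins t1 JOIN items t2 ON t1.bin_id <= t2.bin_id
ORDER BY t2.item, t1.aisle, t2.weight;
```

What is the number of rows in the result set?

INNER JOIN keeps only pairs where the ON condition holds.
Matching on t1.bin_id <= t2.bin_id. A NULL in a compared column never satisfies the condition.
Matched pairs: 7.
Total: 7 rows.

7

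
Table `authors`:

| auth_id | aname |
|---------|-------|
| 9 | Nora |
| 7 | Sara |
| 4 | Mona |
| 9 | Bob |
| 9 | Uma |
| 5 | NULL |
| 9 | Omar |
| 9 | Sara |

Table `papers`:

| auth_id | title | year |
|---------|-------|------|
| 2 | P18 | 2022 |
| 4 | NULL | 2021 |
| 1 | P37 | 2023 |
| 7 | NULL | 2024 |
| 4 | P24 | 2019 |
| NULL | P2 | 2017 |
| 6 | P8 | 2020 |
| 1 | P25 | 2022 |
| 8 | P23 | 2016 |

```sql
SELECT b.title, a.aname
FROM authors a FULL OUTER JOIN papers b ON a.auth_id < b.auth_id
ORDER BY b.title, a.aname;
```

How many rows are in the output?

FULL OUTER JOIN keeps every row from both sides; unmatched rows get NULL for the other side's columns.
Matching on a.auth_id < b.auth_id. A NULL in a compared column never satisfies the condition.
- a row (auth_id=9): no match → kept, b columns NULL.
- a row (auth_id=7): matches 1 b row(s) → 1 output row(s).
- a row (auth_id=4): matches 3 b row(s) → 3 output row(s).
- a row (auth_id=9): no match → kept, b columns NULL.
- a row (auth_id=9): no match → kept, b columns NULL.
- a row (auth_id=5): matches 3 b row(s) → 3 output row(s).
- a row (auth_id=9): no match → kept, b columns NULL.
- a row (auth_id=9): no match → kept, b columns NULL.
- 6 b row(s) had no a match → kept, a columns NULL.
Total: 7 matched + 11 padded = 18 rows.

18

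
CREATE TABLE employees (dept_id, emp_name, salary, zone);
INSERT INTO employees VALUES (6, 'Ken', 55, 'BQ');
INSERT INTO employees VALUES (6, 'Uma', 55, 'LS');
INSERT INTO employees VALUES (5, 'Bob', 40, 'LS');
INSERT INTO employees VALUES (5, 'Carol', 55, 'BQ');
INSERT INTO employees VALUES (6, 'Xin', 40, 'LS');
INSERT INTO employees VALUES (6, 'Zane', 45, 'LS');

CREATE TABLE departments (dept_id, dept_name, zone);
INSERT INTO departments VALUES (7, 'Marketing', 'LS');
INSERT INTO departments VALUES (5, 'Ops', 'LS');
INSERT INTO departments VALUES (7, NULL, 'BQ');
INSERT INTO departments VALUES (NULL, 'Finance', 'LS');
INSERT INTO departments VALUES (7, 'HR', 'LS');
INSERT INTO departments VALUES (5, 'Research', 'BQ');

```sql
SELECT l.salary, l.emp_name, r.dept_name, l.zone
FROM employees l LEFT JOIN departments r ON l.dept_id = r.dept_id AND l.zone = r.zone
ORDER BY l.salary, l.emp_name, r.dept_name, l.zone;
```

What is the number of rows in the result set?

6

LEFT JOIN keeps every row from `employees`; unmatched rows get NULL for `departments`'s columns.
Matching on l.dept_id = r.dept_id AND l.zone = r.zone. A NULL in a compared column never satisfies the condition.
- dept_id=6, zone=BQ: no r row matches, row kept with r columns NULL.
- dept_id=6, zone=LS: no r row matches, row kept with r columns NULL.
- dept_id=5, zone=LS: 1 matching r row(s), so 1 row(s) emitted.
- dept_id=5, zone=BQ: 1 matching r row(s), so 1 row(s) emitted.
- dept_id=6, zone=LS: no r row matches, row kept with r columns NULL.
- dept_id=6, zone=LS: no r row matches, row kept with r columns NULL.
Total: 2 matched + 4 padded = 6 rows.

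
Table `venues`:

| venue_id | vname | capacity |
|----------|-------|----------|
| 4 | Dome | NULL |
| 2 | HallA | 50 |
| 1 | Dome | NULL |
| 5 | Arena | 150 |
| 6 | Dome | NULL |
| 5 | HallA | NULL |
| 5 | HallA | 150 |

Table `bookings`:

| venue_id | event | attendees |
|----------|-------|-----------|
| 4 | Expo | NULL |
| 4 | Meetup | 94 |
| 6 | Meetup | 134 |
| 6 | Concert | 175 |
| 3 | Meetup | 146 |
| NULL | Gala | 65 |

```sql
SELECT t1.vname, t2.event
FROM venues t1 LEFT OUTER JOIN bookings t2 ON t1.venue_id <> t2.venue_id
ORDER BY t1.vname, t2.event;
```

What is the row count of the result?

31

LEFT JOIN keeps every row from `venues`; unmatched rows get NULL for `bookings`'s columns.
Matching on t1.venue_id <> t2.venue_id. A NULL in a compared column never satisfies the condition.
- venue_id=4: 3 matching t2 row(s), so 3 row(s) emitted.
- venue_id=2: 5 matching t2 row(s), so 5 row(s) emitted.
- venue_id=1: 5 matching t2 row(s), so 5 row(s) emitted.
- venue_id=5: 5 matching t2 row(s), so 5 row(s) emitted.
- venue_id=6: 3 matching t2 row(s), so 3 row(s) emitted.
- venue_id=5: 5 matching t2 row(s), so 5 row(s) emitted.
- venue_id=5: 5 matching t2 row(s), so 5 row(s) emitted.
Total: 31 rows.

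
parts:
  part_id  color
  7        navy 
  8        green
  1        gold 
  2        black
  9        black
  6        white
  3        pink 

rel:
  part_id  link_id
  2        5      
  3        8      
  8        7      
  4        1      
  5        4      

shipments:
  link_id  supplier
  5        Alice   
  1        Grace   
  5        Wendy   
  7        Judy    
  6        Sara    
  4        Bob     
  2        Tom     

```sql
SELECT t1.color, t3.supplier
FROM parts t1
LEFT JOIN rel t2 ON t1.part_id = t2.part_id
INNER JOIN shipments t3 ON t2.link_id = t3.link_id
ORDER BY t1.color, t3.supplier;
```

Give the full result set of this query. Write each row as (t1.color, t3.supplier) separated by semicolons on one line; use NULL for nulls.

Step 1 — t1 LEFT JOIN t2 on part_id → 7 row(s).
Then INNER JOIN `shipments t3` on link_id: keep only rows whose t2.link_id appears in t3.

(black, Alice); (black, Wendy); (green, Judy)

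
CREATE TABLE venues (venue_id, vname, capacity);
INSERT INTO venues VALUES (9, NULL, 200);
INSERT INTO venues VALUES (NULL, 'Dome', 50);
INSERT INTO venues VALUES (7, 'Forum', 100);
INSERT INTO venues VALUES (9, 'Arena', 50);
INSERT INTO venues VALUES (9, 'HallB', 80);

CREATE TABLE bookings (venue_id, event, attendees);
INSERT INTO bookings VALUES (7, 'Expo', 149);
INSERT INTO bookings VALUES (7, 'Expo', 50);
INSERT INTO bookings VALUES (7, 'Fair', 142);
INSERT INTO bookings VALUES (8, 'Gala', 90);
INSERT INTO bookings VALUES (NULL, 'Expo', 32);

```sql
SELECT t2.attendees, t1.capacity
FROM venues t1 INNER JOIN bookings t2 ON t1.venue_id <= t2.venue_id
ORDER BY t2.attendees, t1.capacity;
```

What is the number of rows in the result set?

INNER JOIN keeps only pairs where the ON condition holds.
Matching on t1.venue_id <= t2.venue_id. A NULL in a compared column never satisfies the condition.
- t1 row (venue_id=9): no match → dropped.
- t1 row (venue_id=NULL): no match → dropped.
- t1 row (venue_id=7): matches 4 t2 row(s) → 4 output row(s).
- t1 row (venue_id=9): no match → dropped.
- t1 row (venue_id=9): no match → dropped.
Total: 4 rows.

4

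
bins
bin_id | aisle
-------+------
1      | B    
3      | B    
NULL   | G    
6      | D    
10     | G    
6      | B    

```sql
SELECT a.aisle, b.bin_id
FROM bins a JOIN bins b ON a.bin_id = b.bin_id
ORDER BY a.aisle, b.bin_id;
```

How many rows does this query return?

INNER JOIN keeps only pairs where the ON condition holds.
Matching on a.bin_id = b.bin_id. A NULL in a compared column never satisfies the condition.
Matched pairs: 7.
Total: 7 rows.

7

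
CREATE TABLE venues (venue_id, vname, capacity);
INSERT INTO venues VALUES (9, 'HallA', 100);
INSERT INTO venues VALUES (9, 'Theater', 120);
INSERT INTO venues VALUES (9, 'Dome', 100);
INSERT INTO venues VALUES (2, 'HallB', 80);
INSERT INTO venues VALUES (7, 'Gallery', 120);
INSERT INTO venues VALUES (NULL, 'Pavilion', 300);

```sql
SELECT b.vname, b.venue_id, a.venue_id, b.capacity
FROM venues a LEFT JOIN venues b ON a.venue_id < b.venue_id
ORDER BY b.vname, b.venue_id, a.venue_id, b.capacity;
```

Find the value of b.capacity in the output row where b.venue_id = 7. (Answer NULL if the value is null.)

120

LEFT JOIN keeps every row from `venues a`; unmatched rows get NULL for `venues b`'s columns.
Matching on a.venue_id < b.venue_id. A NULL in a compared column never satisfies the condition.
Matched pairs: 7; unmatched a rows kept: 4.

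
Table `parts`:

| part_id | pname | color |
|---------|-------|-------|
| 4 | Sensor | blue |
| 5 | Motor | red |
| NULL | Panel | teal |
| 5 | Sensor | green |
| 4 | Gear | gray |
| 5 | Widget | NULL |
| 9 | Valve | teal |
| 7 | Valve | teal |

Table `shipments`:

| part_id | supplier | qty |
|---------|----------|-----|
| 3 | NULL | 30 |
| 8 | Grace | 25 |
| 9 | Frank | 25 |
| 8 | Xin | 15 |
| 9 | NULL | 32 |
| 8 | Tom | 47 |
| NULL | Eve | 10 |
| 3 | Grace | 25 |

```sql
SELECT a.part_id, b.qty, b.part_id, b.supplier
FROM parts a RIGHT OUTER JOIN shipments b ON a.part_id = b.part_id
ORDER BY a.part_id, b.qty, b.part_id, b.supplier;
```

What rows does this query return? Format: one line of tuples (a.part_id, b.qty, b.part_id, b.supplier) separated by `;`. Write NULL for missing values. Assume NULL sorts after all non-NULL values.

(9, 25, 9, Frank); (9, 32, 9, NULL); (NULL, 10, NULL, Eve); (NULL, 15, 8, Xin); (NULL, 25, 3, Grace); (NULL, 25, 8, Grace); (NULL, 30, 3, NULL); (NULL, 47, 8, Tom)

RIGHT JOIN keeps every row from `shipments`; unmatched rows get NULL for `parts`'s columns.
Matching on a.part_id = b.part_id. A NULL in a compared column never satisfies the condition.
- a row (part_id=4): no match.
- a row (part_id=5): no match.
- a row (part_id=NULL): no match.
- a row (part_id=5): no match.
- a row (part_id=4): no match.
- a row (part_id=5): no match.
- a row (part_id=9): matches 2 b row(s) → 2 output row(s).
- a row (part_id=7): no match.
- 6 row(s) from b found no a partner → padded with NULL.
After projecting and ordering:
a.part_id | b.qty | b.part_id | b.supplier
9 | 25 | 9 | Frank
9 | 32 | 9 | NULL
NULL | 10 | NULL | Eve
NULL | 15 | 8 | Xin
NULL | 25 | 3 | Grace
NULL | 25 | 8 | Grace
NULL | 30 | 3 | NULL
NULL | 47 | 8 | Tom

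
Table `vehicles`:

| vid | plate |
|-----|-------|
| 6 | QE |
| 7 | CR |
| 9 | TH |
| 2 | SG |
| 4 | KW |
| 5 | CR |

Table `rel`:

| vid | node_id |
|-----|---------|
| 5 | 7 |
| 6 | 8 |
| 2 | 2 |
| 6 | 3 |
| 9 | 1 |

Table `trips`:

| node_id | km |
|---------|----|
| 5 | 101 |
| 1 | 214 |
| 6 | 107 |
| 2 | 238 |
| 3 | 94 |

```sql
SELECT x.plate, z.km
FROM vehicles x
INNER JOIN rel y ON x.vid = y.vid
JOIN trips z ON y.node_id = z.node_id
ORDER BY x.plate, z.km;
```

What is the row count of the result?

3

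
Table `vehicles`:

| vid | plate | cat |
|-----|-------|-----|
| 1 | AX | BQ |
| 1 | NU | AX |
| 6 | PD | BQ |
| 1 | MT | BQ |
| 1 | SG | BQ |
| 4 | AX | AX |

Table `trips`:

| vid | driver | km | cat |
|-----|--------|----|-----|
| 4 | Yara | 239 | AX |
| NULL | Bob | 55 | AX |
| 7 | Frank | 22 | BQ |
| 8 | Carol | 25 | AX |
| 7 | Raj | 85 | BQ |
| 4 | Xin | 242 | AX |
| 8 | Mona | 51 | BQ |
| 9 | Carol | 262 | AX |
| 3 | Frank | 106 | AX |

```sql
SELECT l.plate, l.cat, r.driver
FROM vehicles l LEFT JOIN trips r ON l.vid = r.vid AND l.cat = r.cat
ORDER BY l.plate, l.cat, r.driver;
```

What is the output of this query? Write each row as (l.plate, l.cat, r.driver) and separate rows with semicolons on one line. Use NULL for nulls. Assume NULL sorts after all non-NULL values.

(AX, AX, Xin); (AX, AX, Yara); (AX, BQ, NULL); (MT, BQ, NULL); (NU, AX, NULL); (PD, BQ, NULL); (SG, BQ, NULL)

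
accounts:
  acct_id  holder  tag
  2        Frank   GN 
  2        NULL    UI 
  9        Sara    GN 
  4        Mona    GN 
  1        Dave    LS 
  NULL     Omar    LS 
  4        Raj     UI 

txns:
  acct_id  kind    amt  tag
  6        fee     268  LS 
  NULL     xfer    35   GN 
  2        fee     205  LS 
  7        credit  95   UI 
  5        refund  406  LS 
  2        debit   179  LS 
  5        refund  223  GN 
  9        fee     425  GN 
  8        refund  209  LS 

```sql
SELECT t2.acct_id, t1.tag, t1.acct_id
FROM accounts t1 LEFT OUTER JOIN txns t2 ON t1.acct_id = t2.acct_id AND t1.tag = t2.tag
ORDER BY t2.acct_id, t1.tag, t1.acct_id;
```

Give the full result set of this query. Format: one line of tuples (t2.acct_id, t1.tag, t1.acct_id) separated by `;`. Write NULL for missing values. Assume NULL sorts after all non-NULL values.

LEFT JOIN keeps every row from `accounts`; unmatched rows get NULL for `txns`'s columns.
Matching on t1.acct_id = t2.acct_id AND t1.tag = t2.tag. A NULL in a compared column never satisfies the condition.
Matched pairs: 1; unmatched t1 rows kept: 6.

(9, GN, 9); (NULL, GN, 2); (NULL, GN, 4); (NULL, LS, 1); (NULL, LS, NULL); (NULL, UI, 2); (NULL, UI, 4)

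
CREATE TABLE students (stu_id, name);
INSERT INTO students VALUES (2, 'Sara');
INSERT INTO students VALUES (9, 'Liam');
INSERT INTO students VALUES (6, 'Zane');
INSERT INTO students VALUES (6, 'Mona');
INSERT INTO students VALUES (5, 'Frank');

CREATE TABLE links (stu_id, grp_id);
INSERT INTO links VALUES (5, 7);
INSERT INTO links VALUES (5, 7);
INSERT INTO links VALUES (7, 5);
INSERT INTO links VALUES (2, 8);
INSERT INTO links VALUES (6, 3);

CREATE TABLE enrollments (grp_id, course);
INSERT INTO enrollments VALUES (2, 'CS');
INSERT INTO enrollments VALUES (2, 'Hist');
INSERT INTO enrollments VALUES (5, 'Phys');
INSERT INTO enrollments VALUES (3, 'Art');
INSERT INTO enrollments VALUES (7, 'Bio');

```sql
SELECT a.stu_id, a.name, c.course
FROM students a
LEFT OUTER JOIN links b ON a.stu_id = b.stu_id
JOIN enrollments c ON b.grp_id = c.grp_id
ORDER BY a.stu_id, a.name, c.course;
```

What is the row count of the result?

Step 1 — a LEFT JOIN b on stu_id → 6 row(s).
Then INNER JOIN `enrollments c` on grp_id: keep only rows whose b.grp_id appears in c.
Result: 4 row(s).

4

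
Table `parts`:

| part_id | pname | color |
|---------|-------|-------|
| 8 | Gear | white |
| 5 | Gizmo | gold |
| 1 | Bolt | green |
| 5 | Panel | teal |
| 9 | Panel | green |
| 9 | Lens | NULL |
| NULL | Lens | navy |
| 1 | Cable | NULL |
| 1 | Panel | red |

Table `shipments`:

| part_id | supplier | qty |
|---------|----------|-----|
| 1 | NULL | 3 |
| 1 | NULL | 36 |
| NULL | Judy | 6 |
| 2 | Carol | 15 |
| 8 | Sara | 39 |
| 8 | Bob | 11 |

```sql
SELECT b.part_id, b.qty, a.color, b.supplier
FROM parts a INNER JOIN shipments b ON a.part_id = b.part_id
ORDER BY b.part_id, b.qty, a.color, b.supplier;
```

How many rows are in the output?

INNER JOIN keeps only pairs where the ON condition holds.
Matching on a.part_id = b.part_id. A NULL in a compared column never satisfies the condition.
- part_id=8: 2 matching b row(s), so 2 row(s) emitted.
- part_id=5: no matching b row, dropped.
- part_id=1: 2 matching b row(s), so 2 row(s) emitted.
- part_id=5: no matching b row, dropped.
- part_id=9: no matching b row, dropped.
- part_id=9: no matching b row, dropped.
- part_id=NULL: no matching b row, dropped.
- part_id=1: 2 matching b row(s), so 2 row(s) emitted.
- part_id=1: 2 matching b row(s), so 2 row(s) emitted.
Total: 8 rows.

8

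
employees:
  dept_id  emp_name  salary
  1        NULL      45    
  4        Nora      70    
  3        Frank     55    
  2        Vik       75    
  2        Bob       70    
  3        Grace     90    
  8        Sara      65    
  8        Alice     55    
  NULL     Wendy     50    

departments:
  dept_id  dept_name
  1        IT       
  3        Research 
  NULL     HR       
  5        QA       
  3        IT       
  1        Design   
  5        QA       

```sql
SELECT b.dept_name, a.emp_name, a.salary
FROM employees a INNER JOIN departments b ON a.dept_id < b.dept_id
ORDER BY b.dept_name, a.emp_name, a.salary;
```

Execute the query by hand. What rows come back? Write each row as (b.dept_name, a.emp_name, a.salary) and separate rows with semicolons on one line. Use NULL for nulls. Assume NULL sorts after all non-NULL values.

(IT, Bob, 70); (IT, Vik, 75); (IT, NULL, 45); (QA, Bob, 70); (QA, Bob, 70); (QA, Frank, 55); (QA, Frank, 55); (QA, Grace, 90); (QA, Grace, 90); (QA, Nora, 70); (QA, Nora, 70); (QA, Vik, 75); (QA, Vik, 75); (QA, NULL, 45); (QA, NULL, 45); (Research, Bob, 70); (Research, Vik, 75); (Research, NULL, 45)

INNER JOIN keeps only pairs where the ON condition holds.
Matching on a.dept_id < b.dept_id. A NULL in a compared column never satisfies the condition.
- a row (dept_id=1): matches 4 b row(s) → 4 output row(s).
- a row (dept_id=4): matches 2 b row(s) → 2 output row(s).
- a row (dept_id=3): matches 2 b row(s) → 2 output row(s).
- a row (dept_id=2): matches 4 b row(s) → 4 output row(s).
- a row (dept_id=2): matches 4 b row(s) → 4 output row(s).
- a row (dept_id=3): matches 2 b row(s) → 2 output row(s).
- a row (dept_id=8): no match → dropped.
- a row (dept_id=8): no match → dropped.
- a row (dept_id=NULL): no match → dropped.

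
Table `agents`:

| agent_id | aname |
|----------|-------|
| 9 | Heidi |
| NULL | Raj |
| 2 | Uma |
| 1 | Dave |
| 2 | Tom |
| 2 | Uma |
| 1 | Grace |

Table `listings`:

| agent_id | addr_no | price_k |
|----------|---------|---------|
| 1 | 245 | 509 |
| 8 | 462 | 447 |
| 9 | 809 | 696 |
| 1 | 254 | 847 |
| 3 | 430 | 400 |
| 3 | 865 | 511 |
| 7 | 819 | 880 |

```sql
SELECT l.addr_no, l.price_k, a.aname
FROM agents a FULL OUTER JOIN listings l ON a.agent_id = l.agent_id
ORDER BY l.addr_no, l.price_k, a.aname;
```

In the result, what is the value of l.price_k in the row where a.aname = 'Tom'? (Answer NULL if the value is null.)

NULL

FULL OUTER JOIN keeps every row from both sides; unmatched rows get NULL for the other side's columns.
Matching on a.agent_id = l.agent_id. A NULL in a compared column never satisfies the condition.
- a row (agent_id=9): matches 1 l row(s) → 1 output row(s).
- a row (agent_id=NULL): no match → kept, l columns NULL.
- a row (agent_id=2): no match → kept, l columns NULL.
- a row (agent_id=1): matches 2 l row(s) → 2 output row(s).
- a row (agent_id=2): no match → kept, l columns NULL.
- a row (agent_id=2): no match → kept, l columns NULL.
- a row (agent_id=1): matches 2 l row(s) → 2 output row(s).
- 4 l row(s) had no a match → kept, a columns NULL.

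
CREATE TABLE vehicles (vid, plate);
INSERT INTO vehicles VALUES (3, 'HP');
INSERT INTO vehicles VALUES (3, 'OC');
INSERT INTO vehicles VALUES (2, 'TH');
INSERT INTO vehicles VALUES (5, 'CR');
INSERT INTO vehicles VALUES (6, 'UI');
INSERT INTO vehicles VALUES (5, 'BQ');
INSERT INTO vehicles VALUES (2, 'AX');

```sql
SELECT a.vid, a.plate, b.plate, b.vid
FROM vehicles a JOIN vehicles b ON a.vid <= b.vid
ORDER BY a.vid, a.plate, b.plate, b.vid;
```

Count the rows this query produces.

INNER JOIN keeps only pairs where the ON condition holds.
Matching on a.vid <= b.vid.
- a (vid=3) pairs with 5 row(s) of b.
- a (vid=3) pairs with 5 row(s) of b.
- a (vid=2) pairs with 7 row(s) of b.
- a (vid=5) pairs with 3 row(s) of b.
- a (vid=6) pairs with 1 row(s) of b.
- a (vid=5) pairs with 3 row(s) of b.
- a (vid=2) pairs with 7 row(s) of b.
Total: 31 rows.

31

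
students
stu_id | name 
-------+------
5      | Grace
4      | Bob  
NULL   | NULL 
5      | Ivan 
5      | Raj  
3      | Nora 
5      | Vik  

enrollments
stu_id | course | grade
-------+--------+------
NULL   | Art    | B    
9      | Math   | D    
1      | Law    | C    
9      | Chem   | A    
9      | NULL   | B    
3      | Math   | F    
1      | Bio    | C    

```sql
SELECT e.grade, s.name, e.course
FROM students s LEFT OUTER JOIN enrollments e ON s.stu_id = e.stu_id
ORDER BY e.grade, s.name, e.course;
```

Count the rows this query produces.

LEFT JOIN keeps every row from `students`; unmatched rows get NULL for `enrollments`'s columns.
Matching on s.stu_id = e.stu_id. A NULL in a compared column never satisfies the condition.
Matched pairs: 1; unmatched s rows kept: 6.
Total: 1 matched + 6 padded = 7 rows.

7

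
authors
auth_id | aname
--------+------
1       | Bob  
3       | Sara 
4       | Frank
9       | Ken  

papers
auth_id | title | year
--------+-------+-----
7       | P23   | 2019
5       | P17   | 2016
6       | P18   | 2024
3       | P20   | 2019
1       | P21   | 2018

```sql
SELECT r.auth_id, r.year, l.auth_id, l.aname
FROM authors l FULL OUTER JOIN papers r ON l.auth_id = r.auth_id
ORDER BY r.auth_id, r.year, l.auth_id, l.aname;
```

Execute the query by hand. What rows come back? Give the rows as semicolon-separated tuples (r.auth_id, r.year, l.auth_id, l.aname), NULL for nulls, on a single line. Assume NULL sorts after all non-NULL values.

FULL OUTER JOIN keeps every row from both sides; unmatched rows get NULL for the other side's columns.
Matching on l.auth_id = r.auth_id.
Matched pairs: 2; unmatched l rows kept: 2; unmatched r rows kept: 3.

(1, 2018, 1, Bob); (3, 2019, 3, Sara); (5, 2016, NULL, NULL); (6, 2024, NULL, NULL); (7, 2019, NULL, NULL); (NULL, NULL, 4, Frank); (NULL, NULL, 9, Ken)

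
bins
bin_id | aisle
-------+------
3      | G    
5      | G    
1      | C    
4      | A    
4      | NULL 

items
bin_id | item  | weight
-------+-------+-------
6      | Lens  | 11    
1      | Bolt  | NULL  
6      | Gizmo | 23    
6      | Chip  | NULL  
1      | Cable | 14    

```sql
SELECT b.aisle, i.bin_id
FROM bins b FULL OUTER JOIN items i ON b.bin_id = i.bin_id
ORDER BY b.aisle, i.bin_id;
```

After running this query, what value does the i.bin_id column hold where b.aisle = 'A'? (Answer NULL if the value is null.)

NULL

FULL OUTER JOIN keeps every row from both sides; unmatched rows get NULL for the other side's columns.
Matching on b.bin_id = i.bin_id.
- b (bin_id=3) has no partner → padded with NULL.
- b (bin_id=5) has no partner → padded with NULL.
- b (bin_id=1) pairs with 2 row(s) of i.
- b (bin_id=4) has no partner → padded with NULL.
- b (bin_id=4) has no partner → padded with NULL.
- plus 3 unmatched i row(s), each kept with NULL b columns.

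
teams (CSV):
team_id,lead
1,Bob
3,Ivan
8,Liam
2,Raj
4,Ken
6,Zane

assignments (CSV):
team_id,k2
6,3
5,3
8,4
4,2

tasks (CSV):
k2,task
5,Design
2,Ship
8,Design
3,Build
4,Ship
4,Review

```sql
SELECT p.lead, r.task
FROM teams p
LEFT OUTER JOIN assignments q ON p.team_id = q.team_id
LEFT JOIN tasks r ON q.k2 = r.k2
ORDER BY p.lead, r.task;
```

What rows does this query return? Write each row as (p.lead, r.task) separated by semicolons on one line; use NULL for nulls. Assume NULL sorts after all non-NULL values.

(Bob, NULL); (Ivan, NULL); (Ken, Ship); (Liam, Review); (Liam, Ship); (Raj, NULL); (Zane, Build)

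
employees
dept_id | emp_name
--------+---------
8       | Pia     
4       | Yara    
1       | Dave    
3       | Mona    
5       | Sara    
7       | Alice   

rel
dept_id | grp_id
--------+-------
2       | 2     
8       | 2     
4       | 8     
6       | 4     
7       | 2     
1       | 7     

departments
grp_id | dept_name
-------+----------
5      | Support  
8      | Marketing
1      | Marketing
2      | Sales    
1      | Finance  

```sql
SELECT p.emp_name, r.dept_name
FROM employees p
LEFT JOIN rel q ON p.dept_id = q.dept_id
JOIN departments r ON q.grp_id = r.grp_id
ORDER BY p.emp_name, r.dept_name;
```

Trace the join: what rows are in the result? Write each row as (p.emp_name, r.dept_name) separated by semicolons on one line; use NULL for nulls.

Evaluate left to right. First `employees p LEFT JOIN rel q` on dept_id: 6 row(s).
Then INNER JOIN `departments r` on grp_id: keep only rows whose q.grp_id appears in r.

(Alice, Sales); (Pia, Sales); (Yara, Marketing)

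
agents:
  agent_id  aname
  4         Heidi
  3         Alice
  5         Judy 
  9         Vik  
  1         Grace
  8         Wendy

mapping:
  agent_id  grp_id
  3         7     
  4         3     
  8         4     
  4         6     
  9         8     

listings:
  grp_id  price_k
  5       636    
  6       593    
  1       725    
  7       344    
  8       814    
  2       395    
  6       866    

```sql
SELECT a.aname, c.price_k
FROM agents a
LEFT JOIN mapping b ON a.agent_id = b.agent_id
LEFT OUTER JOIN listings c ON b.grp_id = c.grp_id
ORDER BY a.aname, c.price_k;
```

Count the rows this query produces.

8

Step 1 — a LEFT JOIN b on agent_id → 7 row(s).
Then LEFT JOIN `listings c` on grp_id: each of those 7 rows is kept; rows whose b.grp_id has no match in c get NULL for c's columns.
Result: 8 row(s).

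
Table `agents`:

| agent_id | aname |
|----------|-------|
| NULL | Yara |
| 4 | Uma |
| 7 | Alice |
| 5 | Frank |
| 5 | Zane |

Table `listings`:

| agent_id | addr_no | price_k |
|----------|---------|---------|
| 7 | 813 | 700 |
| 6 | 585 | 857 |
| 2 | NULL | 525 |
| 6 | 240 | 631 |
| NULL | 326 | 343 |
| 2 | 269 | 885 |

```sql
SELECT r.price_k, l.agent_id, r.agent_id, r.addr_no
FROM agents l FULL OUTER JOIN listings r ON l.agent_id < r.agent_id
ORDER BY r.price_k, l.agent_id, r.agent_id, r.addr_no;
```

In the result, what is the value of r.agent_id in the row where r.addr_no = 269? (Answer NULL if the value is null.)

2

FULL OUTER JOIN keeps every row from both sides; unmatched rows get NULL for the other side's columns.
Matching on l.agent_id < r.agent_id. A NULL in a compared column never satisfies the condition.
Matched pairs: 9; unmatched l rows kept: 2; unmatched r rows kept: 3.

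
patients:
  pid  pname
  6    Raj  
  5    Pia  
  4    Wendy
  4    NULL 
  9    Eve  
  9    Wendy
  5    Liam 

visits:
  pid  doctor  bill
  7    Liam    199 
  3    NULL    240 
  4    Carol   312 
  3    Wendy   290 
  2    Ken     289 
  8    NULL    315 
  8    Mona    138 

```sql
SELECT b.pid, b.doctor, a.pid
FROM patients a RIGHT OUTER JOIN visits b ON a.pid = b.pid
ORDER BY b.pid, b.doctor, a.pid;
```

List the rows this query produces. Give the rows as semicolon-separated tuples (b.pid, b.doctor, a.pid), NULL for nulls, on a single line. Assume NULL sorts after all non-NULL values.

(2, Ken, NULL); (3, Wendy, NULL); (3, NULL, NULL); (4, Carol, 4); (4, Carol, 4); (7, Liam, NULL); (8, Mona, NULL); (8, NULL, NULL)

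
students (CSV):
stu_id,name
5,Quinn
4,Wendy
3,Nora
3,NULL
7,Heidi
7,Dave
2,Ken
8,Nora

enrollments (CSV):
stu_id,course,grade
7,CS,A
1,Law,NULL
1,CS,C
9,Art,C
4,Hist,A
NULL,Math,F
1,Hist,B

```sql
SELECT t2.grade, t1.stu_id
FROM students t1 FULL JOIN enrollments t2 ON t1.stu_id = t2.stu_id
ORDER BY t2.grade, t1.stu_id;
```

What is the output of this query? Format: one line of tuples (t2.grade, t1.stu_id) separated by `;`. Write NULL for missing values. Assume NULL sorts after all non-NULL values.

(A, 4); (A, 7); (A, 7); (B, NULL); (C, NULL); (C, NULL); (F, NULL); (NULL, 2); (NULL, 3); (NULL, 3); (NULL, 5); (NULL, 8); (NULL, NULL)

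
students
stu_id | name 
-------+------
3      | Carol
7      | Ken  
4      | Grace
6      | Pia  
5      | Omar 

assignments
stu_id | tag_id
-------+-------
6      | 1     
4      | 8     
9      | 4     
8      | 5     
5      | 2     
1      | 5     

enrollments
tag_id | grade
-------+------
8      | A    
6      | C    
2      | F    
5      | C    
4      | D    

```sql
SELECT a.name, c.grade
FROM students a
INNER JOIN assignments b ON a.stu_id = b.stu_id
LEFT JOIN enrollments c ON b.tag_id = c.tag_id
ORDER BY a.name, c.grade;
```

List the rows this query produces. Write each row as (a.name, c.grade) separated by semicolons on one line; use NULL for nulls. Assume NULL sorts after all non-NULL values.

(Grace, A); (Omar, F); (Pia, NULL)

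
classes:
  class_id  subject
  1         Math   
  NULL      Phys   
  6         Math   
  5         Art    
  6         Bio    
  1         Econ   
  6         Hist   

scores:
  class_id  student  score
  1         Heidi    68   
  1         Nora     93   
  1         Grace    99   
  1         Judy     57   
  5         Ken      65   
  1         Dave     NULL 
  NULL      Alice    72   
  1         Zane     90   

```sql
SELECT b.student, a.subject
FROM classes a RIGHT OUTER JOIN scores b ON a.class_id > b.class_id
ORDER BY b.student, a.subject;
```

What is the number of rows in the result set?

RIGHT JOIN keeps every row from `scores`; unmatched rows get NULL for `classes`'s columns.
Matching on a.class_id > b.class_id. A NULL in a compared column never satisfies the condition.
Matched pairs: 27; unmatched b rows kept: 1.
Total: 27 matched + 1 padded = 28 rows.

28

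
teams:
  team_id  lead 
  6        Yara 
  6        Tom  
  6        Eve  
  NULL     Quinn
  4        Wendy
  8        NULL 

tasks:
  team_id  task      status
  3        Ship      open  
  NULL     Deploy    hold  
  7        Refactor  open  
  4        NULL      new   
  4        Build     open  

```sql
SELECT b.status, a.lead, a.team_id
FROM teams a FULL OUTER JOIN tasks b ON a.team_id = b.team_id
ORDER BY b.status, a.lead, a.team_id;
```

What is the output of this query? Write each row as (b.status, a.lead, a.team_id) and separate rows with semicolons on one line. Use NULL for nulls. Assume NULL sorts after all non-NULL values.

(hold, NULL, NULL); (new, Wendy, 4); (open, Wendy, 4); (open, NULL, NULL); (open, NULL, NULL); (NULL, Eve, 6); (NULL, Quinn, NULL); (NULL, Tom, 6); (NULL, Yara, 6); (NULL, NULL, 8)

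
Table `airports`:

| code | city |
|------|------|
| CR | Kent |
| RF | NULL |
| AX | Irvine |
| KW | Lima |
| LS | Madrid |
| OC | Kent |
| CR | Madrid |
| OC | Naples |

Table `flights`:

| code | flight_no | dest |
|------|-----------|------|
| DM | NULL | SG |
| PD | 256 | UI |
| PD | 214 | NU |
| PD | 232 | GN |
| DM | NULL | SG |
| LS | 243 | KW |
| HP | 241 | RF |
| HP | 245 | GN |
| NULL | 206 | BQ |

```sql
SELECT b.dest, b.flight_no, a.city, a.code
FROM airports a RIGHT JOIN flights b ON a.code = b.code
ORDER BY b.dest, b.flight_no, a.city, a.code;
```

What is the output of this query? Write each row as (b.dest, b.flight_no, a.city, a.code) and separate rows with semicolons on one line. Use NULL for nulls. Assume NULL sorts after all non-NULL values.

(BQ, 206, NULL, NULL); (GN, 232, NULL, NULL); (GN, 245, NULL, NULL); (KW, 243, Madrid, LS); (NU, 214, NULL, NULL); (RF, 241, NULL, NULL); (SG, NULL, NULL, NULL); (SG, NULL, NULL, NULL); (UI, 256, NULL, NULL)

RIGHT JOIN keeps every row from `flights`; unmatched rows get NULL for `airports`'s columns.
Matching on a.code = b.code. A NULL in a compared column never satisfies the condition.
Matched pairs: 1; unmatched b rows kept: 8.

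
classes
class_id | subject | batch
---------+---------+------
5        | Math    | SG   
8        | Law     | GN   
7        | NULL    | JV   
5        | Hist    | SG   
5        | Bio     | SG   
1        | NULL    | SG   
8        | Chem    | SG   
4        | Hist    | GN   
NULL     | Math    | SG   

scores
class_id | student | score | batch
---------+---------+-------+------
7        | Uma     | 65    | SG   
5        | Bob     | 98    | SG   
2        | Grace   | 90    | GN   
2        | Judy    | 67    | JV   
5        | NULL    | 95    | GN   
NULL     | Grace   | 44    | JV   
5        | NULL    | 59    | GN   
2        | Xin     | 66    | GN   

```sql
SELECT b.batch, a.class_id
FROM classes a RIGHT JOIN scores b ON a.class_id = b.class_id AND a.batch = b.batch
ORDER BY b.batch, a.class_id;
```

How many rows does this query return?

RIGHT JOIN keeps every row from `scores`; unmatched rows get NULL for `classes`'s columns.
Matching on a.class_id = b.class_id AND a.batch = b.batch. A NULL in a compared column never satisfies the condition.
- a (class_id=5, batch=SG) pairs with 1 row(s) of b.
- a (class_id=8, batch=GN) has no partner in b.
- a (class_id=7, batch=JV) has no partner in b.
- a (class_id=5, batch=SG) pairs with 1 row(s) of b.
- a (class_id=5, batch=SG) pairs with 1 row(s) of b.
- a (class_id=1, batch=SG) has no partner in b.
- a (class_id=8, batch=SG) has no partner in b.
- a (class_id=4, batch=GN) has no partner in b.
- a (class_id=NULL, batch=SG) has no partner in b.
- 7 b row(s) had no a match → kept, a columns NULL.
Total: 3 matched + 7 padded = 10 rows.

10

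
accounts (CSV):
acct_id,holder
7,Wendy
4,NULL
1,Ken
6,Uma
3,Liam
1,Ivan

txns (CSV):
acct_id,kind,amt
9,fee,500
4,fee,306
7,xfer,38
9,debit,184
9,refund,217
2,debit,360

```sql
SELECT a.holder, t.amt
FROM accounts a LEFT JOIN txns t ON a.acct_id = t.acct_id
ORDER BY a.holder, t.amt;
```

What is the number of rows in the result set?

LEFT JOIN keeps every row from `accounts`; unmatched rows get NULL for `txns`'s columns.
Matching on a.acct_id = t.acct_id.
Matched pairs: 2; unmatched a rows kept: 4.
Total: 2 matched + 4 padded = 6 rows.

6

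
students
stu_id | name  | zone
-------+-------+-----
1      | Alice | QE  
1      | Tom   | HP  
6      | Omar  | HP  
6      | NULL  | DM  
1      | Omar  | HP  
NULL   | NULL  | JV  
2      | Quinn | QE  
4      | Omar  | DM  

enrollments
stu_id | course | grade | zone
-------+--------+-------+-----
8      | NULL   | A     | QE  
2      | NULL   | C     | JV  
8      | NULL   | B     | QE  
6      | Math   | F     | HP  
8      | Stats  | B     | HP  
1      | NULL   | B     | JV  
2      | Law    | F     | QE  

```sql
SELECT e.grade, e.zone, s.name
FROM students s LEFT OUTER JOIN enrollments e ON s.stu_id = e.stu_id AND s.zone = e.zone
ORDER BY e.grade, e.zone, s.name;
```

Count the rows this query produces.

8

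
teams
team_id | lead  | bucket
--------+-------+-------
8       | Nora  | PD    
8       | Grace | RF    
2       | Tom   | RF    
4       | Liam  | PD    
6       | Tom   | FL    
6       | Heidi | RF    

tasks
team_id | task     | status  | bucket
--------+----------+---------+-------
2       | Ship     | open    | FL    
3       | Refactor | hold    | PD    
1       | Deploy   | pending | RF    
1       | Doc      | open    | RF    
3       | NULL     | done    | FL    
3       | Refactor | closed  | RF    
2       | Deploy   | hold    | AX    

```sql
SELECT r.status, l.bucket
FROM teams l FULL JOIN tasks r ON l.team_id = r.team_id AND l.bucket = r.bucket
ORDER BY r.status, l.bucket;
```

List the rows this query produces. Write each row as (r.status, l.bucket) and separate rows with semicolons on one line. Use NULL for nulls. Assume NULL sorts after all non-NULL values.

FULL OUTER JOIN keeps every row from both sides; unmatched rows get NULL for the other side's columns.
Matching on l.team_id = r.team_id AND l.bucket = r.bucket.
Matched pairs: 0; unmatched l rows kept: 6; unmatched r rows kept: 7.

(closed, NULL); (done, NULL); (hold, NULL); (hold, NULL); (open, NULL); (open, NULL); (pending, NULL); (NULL, FL); (NULL, PD); (NULL, PD); (NULL, RF); (NULL, RF); (NULL, RF)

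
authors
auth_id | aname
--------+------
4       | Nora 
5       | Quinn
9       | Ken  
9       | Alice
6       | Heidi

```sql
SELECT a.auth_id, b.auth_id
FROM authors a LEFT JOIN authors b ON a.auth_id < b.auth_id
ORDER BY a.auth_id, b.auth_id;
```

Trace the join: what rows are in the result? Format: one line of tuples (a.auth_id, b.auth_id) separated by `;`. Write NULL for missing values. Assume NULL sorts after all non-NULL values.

LEFT JOIN keeps every row from `authors a`; unmatched rows get NULL for `authors b`'s columns.
Matching on a.auth_id < b.auth_id.
Matched pairs: 9; unmatched a rows kept: 2.

(4, 5); (4, 6); (4, 9); (4, 9); (5, 6); (5, 9); (5, 9); (6, 9); (6, 9); (9, NULL); (9, NULL)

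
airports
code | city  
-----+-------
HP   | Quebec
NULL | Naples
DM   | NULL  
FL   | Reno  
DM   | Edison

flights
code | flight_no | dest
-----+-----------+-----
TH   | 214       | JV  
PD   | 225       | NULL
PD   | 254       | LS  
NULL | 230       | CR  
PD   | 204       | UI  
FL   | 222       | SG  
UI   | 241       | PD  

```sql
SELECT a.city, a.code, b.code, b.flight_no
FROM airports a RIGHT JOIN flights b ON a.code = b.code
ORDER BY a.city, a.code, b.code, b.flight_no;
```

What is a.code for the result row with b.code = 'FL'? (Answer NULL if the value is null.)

FL

RIGHT JOIN keeps every row from `flights`; unmatched rows get NULL for `airports`'s columns.
Matching on a.code = b.code. A NULL in a compared column never satisfies the condition.
Matched pairs: 1; unmatched b rows kept: 6.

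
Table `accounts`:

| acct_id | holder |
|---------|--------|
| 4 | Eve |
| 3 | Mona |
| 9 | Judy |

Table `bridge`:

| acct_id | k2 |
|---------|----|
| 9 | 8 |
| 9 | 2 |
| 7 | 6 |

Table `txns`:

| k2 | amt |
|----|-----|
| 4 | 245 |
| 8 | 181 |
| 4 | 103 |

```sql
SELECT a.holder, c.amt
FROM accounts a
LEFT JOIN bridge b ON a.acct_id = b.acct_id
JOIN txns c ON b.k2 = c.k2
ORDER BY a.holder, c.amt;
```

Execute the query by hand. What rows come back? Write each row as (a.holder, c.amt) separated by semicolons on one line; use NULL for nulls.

(Judy, 181)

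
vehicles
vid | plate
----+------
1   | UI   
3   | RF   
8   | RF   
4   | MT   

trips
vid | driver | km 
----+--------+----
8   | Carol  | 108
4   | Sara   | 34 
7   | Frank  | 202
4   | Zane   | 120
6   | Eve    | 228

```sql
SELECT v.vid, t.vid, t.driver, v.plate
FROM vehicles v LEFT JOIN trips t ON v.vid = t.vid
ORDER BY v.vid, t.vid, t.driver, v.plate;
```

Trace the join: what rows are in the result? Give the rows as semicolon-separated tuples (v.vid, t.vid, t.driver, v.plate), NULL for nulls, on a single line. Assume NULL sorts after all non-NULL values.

LEFT JOIN keeps every row from `vehicles`; unmatched rows get NULL for `trips`'s columns.
Matching on v.vid = t.vid.
- v[0] vid=1 → no match; kept with NULLs on the t side.
- v[1] vid=3 → no match; kept with NULLs on the t side.
- v[2] vid=8 → 1 match(es) in t → 1 row(s).
- v[3] vid=4 → 2 match(es) in t → 2 row(s).
After projecting and ordering:
v.vid | t.vid | t.driver | v.plate
1 | NULL | NULL | UI
3 | NULL | NULL | RF
4 | 4 | Sara | MT
4 | 4 | Zane | MT
8 | 8 | Carol | RF

(1, NULL, NULL, UI); (3, NULL, NULL, RF); (4, 4, Sara, MT); (4, 4, Zane, MT); (8, 8, Carol, RF)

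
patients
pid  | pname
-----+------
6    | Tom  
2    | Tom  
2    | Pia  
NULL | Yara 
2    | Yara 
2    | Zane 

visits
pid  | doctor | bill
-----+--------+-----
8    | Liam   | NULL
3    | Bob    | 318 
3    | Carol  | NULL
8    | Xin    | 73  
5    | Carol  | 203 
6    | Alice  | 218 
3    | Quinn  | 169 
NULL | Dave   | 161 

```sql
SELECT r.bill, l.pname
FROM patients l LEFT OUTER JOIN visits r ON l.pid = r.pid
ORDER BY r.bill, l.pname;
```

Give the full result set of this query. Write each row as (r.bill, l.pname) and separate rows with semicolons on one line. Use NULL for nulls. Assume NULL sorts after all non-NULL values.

(218, Tom); (NULL, Pia); (NULL, Tom); (NULL, Yara); (NULL, Yara); (NULL, Zane)

LEFT JOIN keeps every row from `patients`; unmatched rows get NULL for `visits`'s columns.
Matching on l.pid = r.pid. A NULL in a compared column never satisfies the condition.
- pid=6: 1 matching r row(s), so 1 row(s) emitted.
- pid=2: no r row matches, row kept with r columns NULL.
- pid=2: no r row matches, row kept with r columns NULL.
- pid=NULL: no r row matches, row kept with r columns NULL.
- pid=2: no r row matches, row kept with r columns NULL.
- pid=2: no r row matches, row kept with r columns NULL.
After projecting and ordering:
r.bill | l.pname
218 | Tom
NULL | Pia
NULL | Tom
NULL | Yara
NULL | Yara
NULL | Zane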